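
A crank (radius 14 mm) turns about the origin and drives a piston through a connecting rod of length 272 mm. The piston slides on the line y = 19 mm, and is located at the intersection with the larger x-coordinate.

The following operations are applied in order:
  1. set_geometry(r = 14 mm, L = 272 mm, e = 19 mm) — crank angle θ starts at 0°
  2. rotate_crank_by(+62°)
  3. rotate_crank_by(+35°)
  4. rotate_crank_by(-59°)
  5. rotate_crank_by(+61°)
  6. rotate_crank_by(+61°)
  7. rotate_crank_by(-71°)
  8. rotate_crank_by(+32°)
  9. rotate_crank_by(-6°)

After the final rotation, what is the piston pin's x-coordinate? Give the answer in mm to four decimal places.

266.0101

set_geometry: r = 14 mm, L = 272 mm, e = 19 mm; θ ← 0°
rotate_crank_by(+62°): θ ← 0° +62° = 62°
rotate_crank_by(+35°): θ ← 62° +35° = 97°
rotate_crank_by(-59°): θ ← 97° -59° = 38°
rotate_crank_by(+61°): θ ← 38° +61° = 99°
rotate_crank_by(+61°): θ ← 99° +61° = 160°
rotate_crank_by(-71°): θ ← 160° -71° = 89°
rotate_crank_by(+32°): θ ← 89° +32° = 121°
rotate_crank_by(-6°): θ ← 121° -6° = 115°
crank pin P = (r cos θ, r sin θ) = (-5.916656, 12.688309)
h = r sin θ − e = 12.688309 − 19 = -6.311691
x = r cos θ + √(L² − h²) = -5.916656 + √(73984.0 − 39.8374) = -5.916656 + 271.926760 = 266.010104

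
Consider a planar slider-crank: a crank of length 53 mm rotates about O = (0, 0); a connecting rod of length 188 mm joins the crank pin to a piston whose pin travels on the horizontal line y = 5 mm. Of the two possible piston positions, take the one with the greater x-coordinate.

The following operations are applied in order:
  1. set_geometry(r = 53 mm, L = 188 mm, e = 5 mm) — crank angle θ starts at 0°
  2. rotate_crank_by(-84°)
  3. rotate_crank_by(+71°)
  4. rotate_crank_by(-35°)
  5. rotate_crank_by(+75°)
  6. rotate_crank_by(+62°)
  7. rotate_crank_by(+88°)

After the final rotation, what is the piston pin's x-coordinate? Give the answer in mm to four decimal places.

set_geometry: r = 53 mm, L = 188 mm, e = 5 mm; θ ← 0°
rotate_crank_by(-84°): θ ← 0° -84° = -84°
rotate_crank_by(+71°): θ ← -84° +71° = -13°
rotate_crank_by(-35°): θ ← -13° -35° = -48°
rotate_crank_by(+75°): θ ← -48° +75° = 27°
rotate_crank_by(+62°): θ ← 27° +62° = 89°
rotate_crank_by(+88°): θ ← 89° +88° = 177°
crank pin P = (r cos θ, r sin θ) = (-52.927365, 2.773806)
h = r sin θ − e = 2.773806 − 5 = -2.226194
x = r cos θ + √(L² − h²) = -52.927365 + √(35344.0 − 4.9559) = -52.927365 + 187.986819 = 135.059454

135.0595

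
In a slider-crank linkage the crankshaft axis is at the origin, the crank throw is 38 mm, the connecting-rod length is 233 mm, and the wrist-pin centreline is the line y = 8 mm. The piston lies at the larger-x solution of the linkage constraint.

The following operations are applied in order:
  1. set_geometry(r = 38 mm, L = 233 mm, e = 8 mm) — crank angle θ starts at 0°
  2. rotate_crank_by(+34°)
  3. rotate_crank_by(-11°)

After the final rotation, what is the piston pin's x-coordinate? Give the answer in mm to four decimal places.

267.8785

set_geometry: r = 38 mm, L = 233 mm, e = 8 mm; θ ← 0°
rotate_crank_by(+34°): θ ← 0° +34° = 34°
rotate_crank_by(-11°): θ ← 34° -11° = 23°
crank pin P = (r cos θ, r sin θ) = (34.979184, 14.847783)
h = r sin θ − e = 14.847783 − 8 = 6.847783
x = r cos θ + √(L² − h²) = 34.979184 + √(54289.0 − 46.8921) = 34.979184 + 232.899351 = 267.878536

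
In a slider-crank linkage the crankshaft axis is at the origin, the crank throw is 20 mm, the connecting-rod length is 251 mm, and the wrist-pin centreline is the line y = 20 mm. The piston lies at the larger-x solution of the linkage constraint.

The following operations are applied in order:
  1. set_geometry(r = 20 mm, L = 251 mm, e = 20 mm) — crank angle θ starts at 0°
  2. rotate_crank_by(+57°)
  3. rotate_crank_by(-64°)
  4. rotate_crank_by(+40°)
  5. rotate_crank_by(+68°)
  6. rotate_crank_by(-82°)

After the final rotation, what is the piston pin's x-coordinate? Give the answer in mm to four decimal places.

269.5477

set_geometry: r = 20 mm, L = 251 mm, e = 20 mm; θ ← 0°
rotate_crank_by(+57°): θ ← 0° +57° = 57°
rotate_crank_by(-64°): θ ← 57° -64° = -7°
rotate_crank_by(+40°): θ ← -7° +40° = 33°
rotate_crank_by(+68°): θ ← 33° +68° = 101°
rotate_crank_by(-82°): θ ← 101° -82° = 19°
crank pin P = (r cos θ, r sin θ) = (18.910372, 6.511363)
h = r sin θ − e = 6.511363 − 20 = -13.488637
x = r cos θ + √(L² − h²) = 18.910372 + √(63001.0 − 181.9433) = 18.910372 + 250.637301 = 269.547673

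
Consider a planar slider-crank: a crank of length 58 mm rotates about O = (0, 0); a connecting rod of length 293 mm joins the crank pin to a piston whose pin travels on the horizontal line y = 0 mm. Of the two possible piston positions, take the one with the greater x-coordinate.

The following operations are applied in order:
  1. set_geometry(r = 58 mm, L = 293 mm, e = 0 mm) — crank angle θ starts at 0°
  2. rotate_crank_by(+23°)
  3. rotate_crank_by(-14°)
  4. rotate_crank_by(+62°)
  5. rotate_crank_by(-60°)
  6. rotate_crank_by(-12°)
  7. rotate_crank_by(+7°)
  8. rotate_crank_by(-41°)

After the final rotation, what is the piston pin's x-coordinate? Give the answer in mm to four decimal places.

338.6161

set_geometry: r = 58 mm, L = 293 mm, e = 0 mm; θ ← 0°
rotate_crank_by(+23°): θ ← 0° +23° = 23°
rotate_crank_by(-14°): θ ← 23° -14° = 9°
rotate_crank_by(+62°): θ ← 9° +62° = 71°
rotate_crank_by(-60°): θ ← 71° -60° = 11°
rotate_crank_by(-12°): θ ← 11° -12° = -1°
rotate_crank_by(+7°): θ ← -1° +7° = 6°
rotate_crank_by(-41°): θ ← 6° -41° = -35°
crank pin P = (r cos θ, r sin θ) = (47.510819, -33.267433)
h = r sin θ − e = -33.267433 − 0 = -33.267433
x = r cos θ + √(L² − h²) = 47.510819 + √(85849.0 − 1106.7221) = 47.510819 + 291.105269 = 338.616088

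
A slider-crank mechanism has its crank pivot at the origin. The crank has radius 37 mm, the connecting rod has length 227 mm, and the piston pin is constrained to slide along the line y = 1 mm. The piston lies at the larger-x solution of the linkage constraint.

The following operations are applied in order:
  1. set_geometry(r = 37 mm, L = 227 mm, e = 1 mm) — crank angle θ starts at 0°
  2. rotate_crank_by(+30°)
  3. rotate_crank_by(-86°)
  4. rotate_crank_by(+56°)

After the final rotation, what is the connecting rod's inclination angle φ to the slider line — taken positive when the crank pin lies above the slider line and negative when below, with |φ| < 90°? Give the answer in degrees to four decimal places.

set_geometry: r = 37 mm, L = 227 mm, e = 1 mm; θ ← 0°
rotate_crank_by(+30°): θ ← 0° +30° = 30°
rotate_crank_by(-86°): θ ← 30° -86° = -56°
rotate_crank_by(+56°): θ ← -56° +56° = 0°
crank pin P = (r cos θ, r sin θ) = (37.000000, 0.000000)
h = r sin θ − e = 0.000000 − 1 = -1.000000
sin φ = h / L = -1.000000 / 227 = -0.00440529
φ = arcsin(-0.00440529) = -0.252405°

-0.2524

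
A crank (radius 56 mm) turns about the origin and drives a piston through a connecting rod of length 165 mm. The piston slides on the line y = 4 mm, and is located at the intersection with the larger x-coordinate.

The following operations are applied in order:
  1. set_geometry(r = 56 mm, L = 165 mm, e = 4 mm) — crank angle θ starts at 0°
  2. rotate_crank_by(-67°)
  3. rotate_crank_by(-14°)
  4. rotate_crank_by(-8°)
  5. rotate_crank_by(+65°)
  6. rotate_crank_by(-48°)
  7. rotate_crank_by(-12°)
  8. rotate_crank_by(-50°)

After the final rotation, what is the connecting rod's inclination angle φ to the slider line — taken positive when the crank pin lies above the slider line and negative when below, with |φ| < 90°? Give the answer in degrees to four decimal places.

-15.5680

set_geometry: r = 56 mm, L = 165 mm, e = 4 mm; θ ← 0°
rotate_crank_by(-67°): θ ← 0° -67° = -67°
rotate_crank_by(-14°): θ ← -67° -14° = -81°
rotate_crank_by(-8°): θ ← -81° -8° = -89°
rotate_crank_by(+65°): θ ← -89° +65° = -24°
rotate_crank_by(-48°): θ ← -24° -48° = -72°
rotate_crank_by(-12°): θ ← -72° -12° = -84°
rotate_crank_by(-50°): θ ← -84° -50° = -134°
crank pin P = (r cos θ, r sin θ) = (-38.900869, -40.283029)
h = r sin θ − e = -40.283029 − 4 = -44.283029
sin φ = h / L = -44.283029 / 165 = -0.26838199
φ = arcsin(-0.26838199) = -15.568009°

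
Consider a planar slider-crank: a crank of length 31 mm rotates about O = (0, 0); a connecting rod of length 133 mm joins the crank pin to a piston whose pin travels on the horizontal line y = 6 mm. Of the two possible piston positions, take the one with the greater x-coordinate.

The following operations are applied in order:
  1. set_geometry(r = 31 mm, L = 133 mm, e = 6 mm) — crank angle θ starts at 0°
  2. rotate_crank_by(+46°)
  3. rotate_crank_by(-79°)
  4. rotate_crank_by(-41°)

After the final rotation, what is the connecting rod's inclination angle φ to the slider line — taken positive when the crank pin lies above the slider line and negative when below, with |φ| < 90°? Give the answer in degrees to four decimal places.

set_geometry: r = 31 mm, L = 133 mm, e = 6 mm; θ ← 0°
rotate_crank_by(+46°): θ ← 0° +46° = 46°
rotate_crank_by(-79°): θ ← 46° -79° = -33°
rotate_crank_by(-41°): θ ← -33° -41° = -74°
crank pin P = (r cos θ, r sin θ) = (8.544758, -29.799113)
h = r sin θ − e = -29.799113 − 6 = -35.799113
sin φ = h / L = -35.799113 / 133 = -0.26916626
φ = arcsin(-0.26916626) = -15.614660°

-15.6147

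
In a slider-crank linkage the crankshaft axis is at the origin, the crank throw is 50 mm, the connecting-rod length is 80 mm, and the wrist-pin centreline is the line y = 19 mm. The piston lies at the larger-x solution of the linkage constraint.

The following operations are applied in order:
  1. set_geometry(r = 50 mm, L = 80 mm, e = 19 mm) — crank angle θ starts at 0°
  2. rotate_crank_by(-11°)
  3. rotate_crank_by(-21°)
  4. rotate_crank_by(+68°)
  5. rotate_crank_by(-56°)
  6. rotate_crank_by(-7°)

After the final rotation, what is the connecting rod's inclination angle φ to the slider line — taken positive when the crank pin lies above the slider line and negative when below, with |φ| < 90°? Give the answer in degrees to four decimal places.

-31.4157

set_geometry: r = 50 mm, L = 80 mm, e = 19 mm; θ ← 0°
rotate_crank_by(-11°): θ ← 0° -11° = -11°
rotate_crank_by(-21°): θ ← -11° -21° = -32°
rotate_crank_by(+68°): θ ← -32° +68° = 36°
rotate_crank_by(-56°): θ ← 36° -56° = -20°
rotate_crank_by(-7°): θ ← -20° -7° = -27°
crank pin P = (r cos θ, r sin θ) = (44.550326, -22.699525)
h = r sin θ − e = -22.699525 − 19 = -41.699525
sin φ = h / L = -41.699525 / 80 = -0.52124406
φ = arcsin(-0.52124406) = -31.415738°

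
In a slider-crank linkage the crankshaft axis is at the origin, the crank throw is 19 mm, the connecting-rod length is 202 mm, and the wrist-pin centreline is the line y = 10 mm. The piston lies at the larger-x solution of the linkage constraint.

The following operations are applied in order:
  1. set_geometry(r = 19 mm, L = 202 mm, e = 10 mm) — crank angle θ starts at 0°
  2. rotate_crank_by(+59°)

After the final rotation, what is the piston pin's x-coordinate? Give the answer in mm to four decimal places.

211.6879

set_geometry: r = 19 mm, L = 202 mm, e = 10 mm; θ ← 0°
rotate_crank_by(+59°): θ ← 0° +59° = 59°
crank pin P = (r cos θ, r sin θ) = (9.785723, 16.286179)
h = r sin θ − e = 16.286179 − 10 = 6.286179
x = r cos θ + √(L² − h²) = 9.785723 + √(40804.0 − 39.5160) = 9.785723 + 201.902164 = 211.687888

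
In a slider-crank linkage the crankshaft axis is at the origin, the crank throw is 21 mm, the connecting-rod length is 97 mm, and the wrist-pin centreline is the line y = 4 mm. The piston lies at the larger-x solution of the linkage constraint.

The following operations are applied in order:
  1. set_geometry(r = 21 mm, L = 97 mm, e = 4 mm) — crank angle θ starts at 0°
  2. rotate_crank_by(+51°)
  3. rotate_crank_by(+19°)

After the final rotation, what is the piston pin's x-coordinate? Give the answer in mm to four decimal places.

102.8979

set_geometry: r = 21 mm, L = 97 mm, e = 4 mm; θ ← 0°
rotate_crank_by(+51°): θ ← 0° +51° = 51°
rotate_crank_by(+19°): θ ← 51° +19° = 70°
crank pin P = (r cos θ, r sin θ) = (7.182423, 19.733545)
h = r sin θ − e = 19.733545 − 4 = 15.733545
x = r cos θ + √(L² − h²) = 7.182423 + √(9409.0 − 247.5444) = 7.182423 + 95.715493 = 102.897916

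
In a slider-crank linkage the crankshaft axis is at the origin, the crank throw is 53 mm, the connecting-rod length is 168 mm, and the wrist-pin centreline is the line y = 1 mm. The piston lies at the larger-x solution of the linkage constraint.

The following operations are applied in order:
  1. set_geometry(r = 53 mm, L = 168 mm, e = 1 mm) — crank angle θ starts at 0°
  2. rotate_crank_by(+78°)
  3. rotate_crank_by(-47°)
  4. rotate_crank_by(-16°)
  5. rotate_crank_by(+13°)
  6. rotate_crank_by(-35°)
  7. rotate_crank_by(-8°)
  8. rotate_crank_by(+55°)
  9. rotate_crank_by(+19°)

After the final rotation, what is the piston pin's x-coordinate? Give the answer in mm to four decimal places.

set_geometry: r = 53 mm, L = 168 mm, e = 1 mm; θ ← 0°
rotate_crank_by(+78°): θ ← 0° +78° = 78°
rotate_crank_by(-47°): θ ← 78° -47° = 31°
rotate_crank_by(-16°): θ ← 31° -16° = 15°
rotate_crank_by(+13°): θ ← 15° +13° = 28°
rotate_crank_by(-35°): θ ← 28° -35° = -7°
rotate_crank_by(-8°): θ ← -7° -8° = -15°
rotate_crank_by(+55°): θ ← -15° +55° = 40°
rotate_crank_by(+19°): θ ← 40° +19° = 59°
crank pin P = (r cos θ, r sin θ) = (27.297018, 45.429867)
h = r sin θ − e = 45.429867 − 1 = 44.429867
x = r cos θ + √(L² − h²) = 27.297018 + √(28224.0 − 1974.0131) = 27.297018 + 162.018477 = 189.315495

189.3155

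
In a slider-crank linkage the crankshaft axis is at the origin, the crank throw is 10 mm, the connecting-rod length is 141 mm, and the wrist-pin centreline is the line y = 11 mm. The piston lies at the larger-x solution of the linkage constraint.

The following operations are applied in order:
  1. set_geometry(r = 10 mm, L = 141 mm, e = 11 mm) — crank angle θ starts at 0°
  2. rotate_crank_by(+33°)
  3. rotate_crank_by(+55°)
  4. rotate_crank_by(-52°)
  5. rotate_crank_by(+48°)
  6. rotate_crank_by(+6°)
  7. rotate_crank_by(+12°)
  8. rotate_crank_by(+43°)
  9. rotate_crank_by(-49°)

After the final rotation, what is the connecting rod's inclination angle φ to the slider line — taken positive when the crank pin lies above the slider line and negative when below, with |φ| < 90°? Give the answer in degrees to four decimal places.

set_geometry: r = 10 mm, L = 141 mm, e = 11 mm; θ ← 0°
rotate_crank_by(+33°): θ ← 0° +33° = 33°
rotate_crank_by(+55°): θ ← 33° +55° = 88°
rotate_crank_by(-52°): θ ← 88° -52° = 36°
rotate_crank_by(+48°): θ ← 36° +48° = 84°
rotate_crank_by(+6°): θ ← 84° +6° = 90°
rotate_crank_by(+12°): θ ← 90° +12° = 102°
rotate_crank_by(+43°): θ ← 102° +43° = 145°
rotate_crank_by(-49°): θ ← 145° -49° = 96°
crank pin P = (r cos θ, r sin θ) = (-1.045285, 9.945219)
h = r sin θ − e = 9.945219 − 11 = -1.054781
sin φ = h / L = -1.054781 / 141 = -0.00748072
φ = arcsin(-0.00748072) = -0.428617°

-0.4286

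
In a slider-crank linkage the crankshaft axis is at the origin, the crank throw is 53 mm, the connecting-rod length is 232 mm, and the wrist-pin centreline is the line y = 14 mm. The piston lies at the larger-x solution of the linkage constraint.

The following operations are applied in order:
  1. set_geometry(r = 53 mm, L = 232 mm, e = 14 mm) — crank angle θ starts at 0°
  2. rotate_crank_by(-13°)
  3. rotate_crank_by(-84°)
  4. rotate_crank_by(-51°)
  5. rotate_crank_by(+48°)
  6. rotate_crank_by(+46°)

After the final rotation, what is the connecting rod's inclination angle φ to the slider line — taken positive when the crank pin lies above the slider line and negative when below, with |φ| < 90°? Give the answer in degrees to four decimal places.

-14.1915

set_geometry: r = 53 mm, L = 232 mm, e = 14 mm; θ ← 0°
rotate_crank_by(-13°): θ ← 0° -13° = -13°
rotate_crank_by(-84°): θ ← -13° -84° = -97°
rotate_crank_by(-51°): θ ← -97° -51° = -148°
rotate_crank_by(+48°): θ ← -148° +48° = -100°
rotate_crank_by(+46°): θ ← -100° +46° = -54°
crank pin P = (r cos θ, r sin θ) = (31.152618, -42.877901)
h = r sin θ − e = -42.877901 − 14 = -56.877901
sin φ = h / L = -56.877901 / 232 = -0.24516337
φ = arcsin(-0.24516337) = -14.191488°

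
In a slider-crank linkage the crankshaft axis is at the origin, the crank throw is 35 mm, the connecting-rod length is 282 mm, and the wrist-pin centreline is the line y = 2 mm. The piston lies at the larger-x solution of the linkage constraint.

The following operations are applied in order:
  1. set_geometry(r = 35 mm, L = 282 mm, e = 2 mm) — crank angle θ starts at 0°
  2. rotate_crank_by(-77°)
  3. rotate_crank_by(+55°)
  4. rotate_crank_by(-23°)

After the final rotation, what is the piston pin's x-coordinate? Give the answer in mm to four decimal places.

set_geometry: r = 35 mm, L = 282 mm, e = 2 mm; θ ← 0°
rotate_crank_by(-77°): θ ← 0° -77° = -77°
rotate_crank_by(+55°): θ ← -77° +55° = -22°
rotate_crank_by(-23°): θ ← -22° -23° = -45°
crank pin P = (r cos θ, r sin θ) = (24.748737, -24.748737)
h = r sin θ − e = -24.748737 − 2 = -26.748737
x = r cos θ + √(L² − h²) = 24.748737 + √(79524.0 − 715.4949) = 24.748737 + 280.728526 = 305.477263

305.4773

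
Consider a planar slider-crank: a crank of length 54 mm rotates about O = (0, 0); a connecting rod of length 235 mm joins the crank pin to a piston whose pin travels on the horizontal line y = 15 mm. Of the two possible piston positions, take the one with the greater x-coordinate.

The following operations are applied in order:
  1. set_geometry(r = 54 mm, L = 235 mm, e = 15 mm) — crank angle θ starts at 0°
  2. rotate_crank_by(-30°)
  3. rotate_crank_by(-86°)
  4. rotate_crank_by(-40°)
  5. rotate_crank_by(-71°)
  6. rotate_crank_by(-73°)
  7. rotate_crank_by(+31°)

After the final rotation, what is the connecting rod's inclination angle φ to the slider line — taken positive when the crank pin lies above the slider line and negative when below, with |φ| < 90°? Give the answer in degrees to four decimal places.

set_geometry: r = 54 mm, L = 235 mm, e = 15 mm; θ ← 0°
rotate_crank_by(-30°): θ ← 0° -30° = -30°
rotate_crank_by(-86°): θ ← -30° -86° = -116°
rotate_crank_by(-40°): θ ← -116° -40° = -156°
rotate_crank_by(-71°): θ ← -156° -71° = -227°
rotate_crank_by(-73°): θ ← -227° -73° = -300°
rotate_crank_by(+31°): θ ← -300° +31° = -269°
crank pin P = (r cos θ, r sin θ) = (-0.942430, 53.991776)
h = r sin θ − e = 53.991776 − 15 = 38.991776
sin φ = h / L = 38.991776 / 235 = 0.16592245
φ = arcsin(0.16592245) = 9.550826°

9.5508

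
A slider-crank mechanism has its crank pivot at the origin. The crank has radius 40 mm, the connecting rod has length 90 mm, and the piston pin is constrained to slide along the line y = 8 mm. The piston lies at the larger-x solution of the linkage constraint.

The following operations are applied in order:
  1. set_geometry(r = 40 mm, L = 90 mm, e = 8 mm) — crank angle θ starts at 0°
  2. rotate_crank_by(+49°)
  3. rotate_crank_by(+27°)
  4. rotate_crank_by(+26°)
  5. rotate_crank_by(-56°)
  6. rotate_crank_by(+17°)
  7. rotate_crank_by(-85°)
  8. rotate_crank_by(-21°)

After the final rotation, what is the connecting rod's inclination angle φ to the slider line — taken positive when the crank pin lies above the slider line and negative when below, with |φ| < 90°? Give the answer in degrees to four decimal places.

-23.0790

set_geometry: r = 40 mm, L = 90 mm, e = 8 mm; θ ← 0°
rotate_crank_by(+49°): θ ← 0° +49° = 49°
rotate_crank_by(+27°): θ ← 49° +27° = 76°
rotate_crank_by(+26°): θ ← 76° +26° = 102°
rotate_crank_by(-56°): θ ← 102° -56° = 46°
rotate_crank_by(+17°): θ ← 46° +17° = 63°
rotate_crank_by(-85°): θ ← 63° -85° = -22°
rotate_crank_by(-21°): θ ← -22° -21° = -43°
crank pin P = (r cos θ, r sin θ) = (29.254148, -27.279934)
h = r sin θ − e = -27.279934 − 8 = -35.279934
sin φ = h / L = -35.279934 / 90 = -0.39199927
φ = arcsin(-0.39199927) = -23.078957°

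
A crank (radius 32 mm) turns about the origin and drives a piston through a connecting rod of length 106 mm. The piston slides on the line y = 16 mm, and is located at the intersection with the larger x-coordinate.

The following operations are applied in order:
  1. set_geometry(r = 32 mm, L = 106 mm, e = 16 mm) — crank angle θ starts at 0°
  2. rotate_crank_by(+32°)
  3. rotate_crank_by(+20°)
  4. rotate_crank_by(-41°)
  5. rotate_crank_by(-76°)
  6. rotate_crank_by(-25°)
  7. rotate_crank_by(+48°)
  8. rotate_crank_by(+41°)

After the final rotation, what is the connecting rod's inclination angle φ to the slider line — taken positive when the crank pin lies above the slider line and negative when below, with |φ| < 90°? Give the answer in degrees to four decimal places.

set_geometry: r = 32 mm, L = 106 mm, e = 16 mm; θ ← 0°
rotate_crank_by(+32°): θ ← 0° +32° = 32°
rotate_crank_by(+20°): θ ← 32° +20° = 52°
rotate_crank_by(-41°): θ ← 52° -41° = 11°
rotate_crank_by(-76°): θ ← 11° -76° = -65°
rotate_crank_by(-25°): θ ← -65° -25° = -90°
rotate_crank_by(+48°): θ ← -90° +48° = -42°
rotate_crank_by(+41°): θ ← -42° +41° = -1°
crank pin P = (r cos θ, r sin θ) = (31.995126, -0.558477)
h = r sin θ − e = -0.558477 − 16 = -16.558477
sin φ = h / L = -16.558477 / 106 = -0.15621205
φ = arcsin(-0.15621205) = -8.987098°

-8.9871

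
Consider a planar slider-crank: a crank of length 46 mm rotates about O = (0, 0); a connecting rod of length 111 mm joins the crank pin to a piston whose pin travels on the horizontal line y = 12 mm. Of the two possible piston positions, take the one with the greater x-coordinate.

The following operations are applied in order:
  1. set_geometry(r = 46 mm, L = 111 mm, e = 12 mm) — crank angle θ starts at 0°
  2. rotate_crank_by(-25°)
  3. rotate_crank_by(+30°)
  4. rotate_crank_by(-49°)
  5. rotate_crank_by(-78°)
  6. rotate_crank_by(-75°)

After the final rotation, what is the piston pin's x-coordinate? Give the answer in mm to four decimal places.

67.0005

set_geometry: r = 46 mm, L = 111 mm, e = 12 mm; θ ← 0°
rotate_crank_by(-25°): θ ← 0° -25° = -25°
rotate_crank_by(+30°): θ ← -25° +30° = 5°
rotate_crank_by(-49°): θ ← 5° -49° = -44°
rotate_crank_by(-78°): θ ← -44° -78° = -122°
rotate_crank_by(-75°): θ ← -122° -75° = -197°
crank pin P = (r cos θ, r sin θ) = (-43.990019, 13.449098)
h = r sin θ − e = 13.449098 − 12 = 1.449098
x = r cos θ + √(L² − h²) = -43.990019 + √(12321.0 − 2.0999) = -43.990019 + 110.990541 = 67.000522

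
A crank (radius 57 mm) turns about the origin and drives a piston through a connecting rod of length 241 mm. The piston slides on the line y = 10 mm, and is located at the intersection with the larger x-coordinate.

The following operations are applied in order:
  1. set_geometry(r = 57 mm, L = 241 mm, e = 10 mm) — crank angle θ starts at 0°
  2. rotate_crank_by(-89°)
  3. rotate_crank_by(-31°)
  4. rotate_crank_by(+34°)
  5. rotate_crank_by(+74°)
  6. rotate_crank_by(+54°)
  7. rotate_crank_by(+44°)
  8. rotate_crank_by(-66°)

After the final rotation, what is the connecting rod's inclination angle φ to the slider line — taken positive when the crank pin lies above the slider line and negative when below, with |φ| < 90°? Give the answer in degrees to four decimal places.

2.2580

set_geometry: r = 57 mm, L = 241 mm, e = 10 mm; θ ← 0°
rotate_crank_by(-89°): θ ← 0° -89° = -89°
rotate_crank_by(-31°): θ ← -89° -31° = -120°
rotate_crank_by(+34°): θ ← -120° +34° = -86°
rotate_crank_by(+74°): θ ← -86° +74° = -12°
rotate_crank_by(+54°): θ ← -12° +54° = 42°
rotate_crank_by(+44°): θ ← 42° +44° = 86°
rotate_crank_by(-66°): θ ← 86° -66° = 20°
crank pin P = (r cos θ, r sin θ) = (53.562479, 19.495148)
h = r sin θ − e = 19.495148 − 10 = 9.495148
sin φ = h / L = 9.495148 / 241 = 0.03939896
φ = arcsin(0.03939896) = 2.257978°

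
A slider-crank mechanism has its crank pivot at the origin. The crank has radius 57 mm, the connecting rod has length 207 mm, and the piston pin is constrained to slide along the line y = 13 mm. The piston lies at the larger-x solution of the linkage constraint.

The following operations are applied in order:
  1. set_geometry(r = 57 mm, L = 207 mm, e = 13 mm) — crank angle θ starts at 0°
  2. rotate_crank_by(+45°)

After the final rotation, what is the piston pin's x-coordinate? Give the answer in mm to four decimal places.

245.4963

set_geometry: r = 57 mm, L = 207 mm, e = 13 mm; θ ← 0°
rotate_crank_by(+45°): θ ← 0° +45° = 45°
crank pin P = (r cos θ, r sin θ) = (40.305087, 40.305087)
h = r sin θ − e = 40.305087 − 13 = 27.305087
x = r cos θ + √(L² − h²) = 40.305087 + √(42849.0 − 745.5678) = 40.305087 + 205.191209 = 245.496296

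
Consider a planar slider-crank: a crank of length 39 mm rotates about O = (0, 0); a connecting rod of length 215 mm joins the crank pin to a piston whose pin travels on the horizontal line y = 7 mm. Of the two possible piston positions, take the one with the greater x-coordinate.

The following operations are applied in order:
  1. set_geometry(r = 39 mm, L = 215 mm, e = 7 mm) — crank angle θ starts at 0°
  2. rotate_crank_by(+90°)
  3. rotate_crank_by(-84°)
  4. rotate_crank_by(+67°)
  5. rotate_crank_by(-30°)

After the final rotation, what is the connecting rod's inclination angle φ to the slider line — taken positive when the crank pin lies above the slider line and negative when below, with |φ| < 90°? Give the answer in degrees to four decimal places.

set_geometry: r = 39 mm, L = 215 mm, e = 7 mm; θ ← 0°
rotate_crank_by(+90°): θ ← 0° +90° = 90°
rotate_crank_by(-84°): θ ← 90° -84° = 6°
rotate_crank_by(+67°): θ ← 6° +67° = 73°
rotate_crank_by(-30°): θ ← 73° -30° = 43°
crank pin P = (r cos θ, r sin θ) = (28.522794, 26.597936)
h = r sin θ − e = 26.597936 − 7 = 19.597936
sin φ = h / L = 19.597936 / 215 = 0.09115319
φ = arcsin(0.09115319) = 5.229953°

5.2300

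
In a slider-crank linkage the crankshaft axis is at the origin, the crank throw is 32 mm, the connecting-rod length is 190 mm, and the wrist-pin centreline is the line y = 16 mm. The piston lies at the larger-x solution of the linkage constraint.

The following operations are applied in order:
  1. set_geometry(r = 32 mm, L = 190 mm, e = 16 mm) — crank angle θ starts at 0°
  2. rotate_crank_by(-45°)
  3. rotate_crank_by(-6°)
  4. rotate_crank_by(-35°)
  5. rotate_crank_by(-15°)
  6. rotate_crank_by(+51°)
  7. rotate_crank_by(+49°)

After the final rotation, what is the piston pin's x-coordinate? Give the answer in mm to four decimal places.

221.2722

set_geometry: r = 32 mm, L = 190 mm, e = 16 mm; θ ← 0°
rotate_crank_by(-45°): θ ← 0° -45° = -45°
rotate_crank_by(-6°): θ ← -45° -6° = -51°
rotate_crank_by(-35°): θ ← -51° -35° = -86°
rotate_crank_by(-15°): θ ← -86° -15° = -101°
rotate_crank_by(+51°): θ ← -101° +51° = -50°
rotate_crank_by(+49°): θ ← -50° +49° = -1°
crank pin P = (r cos θ, r sin θ) = (31.995126, -0.558477)
h = r sin θ − e = -0.558477 − 16 = -16.558477
x = r cos θ + √(L² − h²) = 31.995126 + √(36100.0 − 274.1832) = 31.995126 + 189.277090 = 221.272216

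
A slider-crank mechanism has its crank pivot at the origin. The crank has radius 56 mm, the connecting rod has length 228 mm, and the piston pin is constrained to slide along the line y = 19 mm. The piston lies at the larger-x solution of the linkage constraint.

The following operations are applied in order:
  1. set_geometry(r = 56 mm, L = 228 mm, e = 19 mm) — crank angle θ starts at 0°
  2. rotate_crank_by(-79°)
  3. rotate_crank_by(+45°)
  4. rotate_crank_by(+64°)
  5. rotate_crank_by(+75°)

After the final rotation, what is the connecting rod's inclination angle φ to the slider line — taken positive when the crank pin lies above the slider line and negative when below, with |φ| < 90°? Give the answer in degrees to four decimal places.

set_geometry: r = 56 mm, L = 228 mm, e = 19 mm; θ ← 0°
rotate_crank_by(-79°): θ ← 0° -79° = -79°
rotate_crank_by(+45°): θ ← -79° +45° = -34°
rotate_crank_by(+64°): θ ← -34° +64° = 30°
rotate_crank_by(+75°): θ ← 30° +75° = 105°
crank pin P = (r cos θ, r sin θ) = (-14.493867, 54.091846)
h = r sin θ − e = 54.091846 − 19 = 35.091846
sin φ = h / L = 35.091846 / 228 = 0.15391161
φ = arcsin(0.15391161) = 8.853678°

8.8537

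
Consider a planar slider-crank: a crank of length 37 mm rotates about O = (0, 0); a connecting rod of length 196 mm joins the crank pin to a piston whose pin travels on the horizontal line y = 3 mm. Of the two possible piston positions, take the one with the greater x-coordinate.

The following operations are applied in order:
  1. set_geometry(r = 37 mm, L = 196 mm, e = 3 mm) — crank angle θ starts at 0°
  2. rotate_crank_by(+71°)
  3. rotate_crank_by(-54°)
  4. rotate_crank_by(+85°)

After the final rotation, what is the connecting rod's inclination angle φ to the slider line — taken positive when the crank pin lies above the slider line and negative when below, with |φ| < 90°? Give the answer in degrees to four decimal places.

9.7497

set_geometry: r = 37 mm, L = 196 mm, e = 3 mm; θ ← 0°
rotate_crank_by(+71°): θ ← 0° +71° = 71°
rotate_crank_by(-54°): θ ← 71° -54° = 17°
rotate_crank_by(+85°): θ ← 17° +85° = 102°
crank pin P = (r cos θ, r sin θ) = (-7.692733, 36.191461)
h = r sin θ − e = 36.191461 − 3 = 33.191461
sin φ = h / L = 33.191461 / 196 = 0.16934419
φ = arcsin(0.16934419) = 9.749691°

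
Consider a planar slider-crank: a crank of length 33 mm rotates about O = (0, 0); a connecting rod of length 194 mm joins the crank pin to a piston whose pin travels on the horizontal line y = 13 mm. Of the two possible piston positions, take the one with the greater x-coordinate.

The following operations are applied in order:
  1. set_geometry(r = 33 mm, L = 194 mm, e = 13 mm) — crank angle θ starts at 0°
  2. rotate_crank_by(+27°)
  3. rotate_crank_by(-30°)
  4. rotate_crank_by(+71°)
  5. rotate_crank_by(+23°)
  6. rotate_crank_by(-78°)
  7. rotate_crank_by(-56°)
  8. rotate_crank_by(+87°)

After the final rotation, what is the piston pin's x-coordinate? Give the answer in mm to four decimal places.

set_geometry: r = 33 mm, L = 194 mm, e = 13 mm; θ ← 0°
rotate_crank_by(+27°): θ ← 0° +27° = 27°
rotate_crank_by(-30°): θ ← 27° -30° = -3°
rotate_crank_by(+71°): θ ← -3° +71° = 68°
rotate_crank_by(+23°): θ ← 68° +23° = 91°
rotate_crank_by(-78°): θ ← 91° -78° = 13°
rotate_crank_by(-56°): θ ← 13° -56° = -43°
rotate_crank_by(+87°): θ ← -43° +87° = 44°
crank pin P = (r cos θ, r sin θ) = (23.738213, 22.923726)
h = r sin θ − e = 22.923726 − 13 = 9.923726
x = r cos θ + √(L² − h²) = 23.738213 + √(37636.0 − 98.4803) = 23.738213 + 193.746018 = 217.484232

217.4842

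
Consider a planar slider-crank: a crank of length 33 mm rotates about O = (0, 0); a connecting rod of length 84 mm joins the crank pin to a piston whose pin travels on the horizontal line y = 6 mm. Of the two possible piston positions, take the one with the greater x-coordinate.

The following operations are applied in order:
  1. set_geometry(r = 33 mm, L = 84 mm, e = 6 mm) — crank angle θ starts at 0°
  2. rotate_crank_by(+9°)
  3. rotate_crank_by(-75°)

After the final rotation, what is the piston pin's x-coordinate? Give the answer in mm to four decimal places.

set_geometry: r = 33 mm, L = 84 mm, e = 6 mm; θ ← 0°
rotate_crank_by(+9°): θ ← 0° +9° = 9°
rotate_crank_by(-75°): θ ← 9° -75° = -66°
crank pin P = (r cos θ, r sin θ) = (13.422309, -30.147000)
h = r sin θ − e = -30.147000 − 6 = -36.147000
x = r cos θ + √(L² − h²) = 13.422309 + √(7056.0 − 1306.6056) = 13.422309 + 75.824761 = 89.247070

89.2471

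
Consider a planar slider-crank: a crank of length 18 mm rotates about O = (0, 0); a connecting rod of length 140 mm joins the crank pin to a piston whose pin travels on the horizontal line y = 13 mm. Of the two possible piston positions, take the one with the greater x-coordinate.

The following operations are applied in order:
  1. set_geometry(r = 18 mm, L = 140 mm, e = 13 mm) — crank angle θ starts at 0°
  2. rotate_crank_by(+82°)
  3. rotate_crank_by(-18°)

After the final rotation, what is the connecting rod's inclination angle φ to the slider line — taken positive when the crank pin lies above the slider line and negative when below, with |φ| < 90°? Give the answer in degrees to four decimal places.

set_geometry: r = 18 mm, L = 140 mm, e = 13 mm; θ ← 0°
rotate_crank_by(+82°): θ ← 0° +82° = 82°
rotate_crank_by(-18°): θ ← 82° -18° = 64°
crank pin P = (r cos θ, r sin θ) = (7.890681, 16.178293)
h = r sin θ − e = 16.178293 − 13 = 3.178293
sin φ = h / L = 3.178293 / 140 = 0.02270209
φ = arcsin(0.02270209) = 1.300846°

1.3008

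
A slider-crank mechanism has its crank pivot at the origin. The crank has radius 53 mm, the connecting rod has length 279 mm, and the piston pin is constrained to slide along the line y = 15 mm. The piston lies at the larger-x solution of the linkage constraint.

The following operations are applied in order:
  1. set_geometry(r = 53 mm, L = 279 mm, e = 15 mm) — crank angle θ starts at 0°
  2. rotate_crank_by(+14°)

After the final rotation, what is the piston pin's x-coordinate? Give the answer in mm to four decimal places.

330.4172

set_geometry: r = 53 mm, L = 279 mm, e = 15 mm; θ ← 0°
rotate_crank_by(+14°): θ ← 0° +14° = 14°
crank pin P = (r cos θ, r sin θ) = (51.425673, 12.821860)
h = r sin θ − e = 12.821860 − 15 = -2.178140
x = r cos θ + √(L² − h²) = 51.425673 + √(77841.0 − 4.7443) = 51.425673 + 278.991498 = 330.417171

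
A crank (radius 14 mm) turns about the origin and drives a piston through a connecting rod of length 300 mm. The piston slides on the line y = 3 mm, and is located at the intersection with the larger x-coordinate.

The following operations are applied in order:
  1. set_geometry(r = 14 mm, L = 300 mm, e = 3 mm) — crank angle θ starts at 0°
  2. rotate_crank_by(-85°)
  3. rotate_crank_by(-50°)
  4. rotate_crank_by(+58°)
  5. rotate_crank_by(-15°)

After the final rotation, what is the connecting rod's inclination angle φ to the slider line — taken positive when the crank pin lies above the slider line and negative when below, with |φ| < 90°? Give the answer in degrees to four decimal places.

-3.2469

set_geometry: r = 14 mm, L = 300 mm, e = 3 mm; θ ← 0°
rotate_crank_by(-85°): θ ← 0° -85° = -85°
rotate_crank_by(-50°): θ ← -85° -50° = -135°
rotate_crank_by(+58°): θ ← -135° +58° = -77°
rotate_crank_by(-15°): θ ← -77° -15° = -92°
crank pin P = (r cos θ, r sin θ) = (-0.488593, -13.991472)
h = r sin θ − e = -13.991472 − 3 = -16.991472
sin φ = h / L = -16.991472 / 300 = -0.05663824
φ = arcsin(-0.05663824) = -3.246870°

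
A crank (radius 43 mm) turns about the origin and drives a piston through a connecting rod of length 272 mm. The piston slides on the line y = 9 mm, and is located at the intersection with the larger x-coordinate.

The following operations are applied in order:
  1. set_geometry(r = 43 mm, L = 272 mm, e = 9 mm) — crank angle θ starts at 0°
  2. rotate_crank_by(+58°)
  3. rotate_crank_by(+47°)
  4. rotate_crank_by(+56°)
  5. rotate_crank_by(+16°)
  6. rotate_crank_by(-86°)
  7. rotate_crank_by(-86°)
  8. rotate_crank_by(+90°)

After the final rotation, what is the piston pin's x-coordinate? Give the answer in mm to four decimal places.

266.1395

set_geometry: r = 43 mm, L = 272 mm, e = 9 mm; θ ← 0°
rotate_crank_by(+58°): θ ← 0° +58° = 58°
rotate_crank_by(+47°): θ ← 58° +47° = 105°
rotate_crank_by(+56°): θ ← 105° +56° = 161°
rotate_crank_by(+16°): θ ← 161° +16° = 177°
rotate_crank_by(-86°): θ ← 177° -86° = 91°
rotate_crank_by(-86°): θ ← 91° -86° = 5°
rotate_crank_by(+90°): θ ← 5° +90° = 95°
crank pin P = (r cos θ, r sin θ) = (-3.747697, 42.836372)
h = r sin θ − e = 42.836372 − 9 = 33.836372
x = r cos θ + √(L² − h²) = -3.747697 + √(73984.0 − 1144.9001) = -3.747697 + 269.887199 = 266.139502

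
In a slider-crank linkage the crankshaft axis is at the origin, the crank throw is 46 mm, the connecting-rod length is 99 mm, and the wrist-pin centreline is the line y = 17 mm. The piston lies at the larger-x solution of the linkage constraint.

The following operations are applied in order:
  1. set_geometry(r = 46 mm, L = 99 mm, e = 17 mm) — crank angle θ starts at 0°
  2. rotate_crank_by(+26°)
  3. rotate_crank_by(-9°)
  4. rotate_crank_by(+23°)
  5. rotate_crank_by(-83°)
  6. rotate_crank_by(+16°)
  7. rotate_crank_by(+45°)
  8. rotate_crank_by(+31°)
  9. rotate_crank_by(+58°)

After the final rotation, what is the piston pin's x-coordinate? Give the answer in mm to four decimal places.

set_geometry: r = 46 mm, L = 99 mm, e = 17 mm; θ ← 0°
rotate_crank_by(+26°): θ ← 0° +26° = 26°
rotate_crank_by(-9°): θ ← 26° -9° = 17°
rotate_crank_by(+23°): θ ← 17° +23° = 40°
rotate_crank_by(-83°): θ ← 40° -83° = -43°
rotate_crank_by(+16°): θ ← -43° +16° = -27°
rotate_crank_by(+45°): θ ← -27° +45° = 18°
rotate_crank_by(+31°): θ ← 18° +31° = 49°
rotate_crank_by(+58°): θ ← 49° +58° = 107°
crank pin P = (r cos θ, r sin θ) = (-13.449098, 43.990019)
h = r sin θ − e = 43.990019 − 17 = 26.990019
x = r cos θ + √(L² − h²) = -13.449098 + √(9801.0 − 728.4611) = -13.449098 + 95.249876 = 81.800778

81.8008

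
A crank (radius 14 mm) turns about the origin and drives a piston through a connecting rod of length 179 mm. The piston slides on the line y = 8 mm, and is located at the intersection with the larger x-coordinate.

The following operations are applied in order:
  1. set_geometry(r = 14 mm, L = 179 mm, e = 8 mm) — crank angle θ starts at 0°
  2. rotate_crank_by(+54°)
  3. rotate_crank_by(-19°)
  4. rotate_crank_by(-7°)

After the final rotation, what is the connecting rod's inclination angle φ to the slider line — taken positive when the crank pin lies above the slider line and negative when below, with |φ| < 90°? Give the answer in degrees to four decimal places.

set_geometry: r = 14 mm, L = 179 mm, e = 8 mm; θ ← 0°
rotate_crank_by(+54°): θ ← 0° +54° = 54°
rotate_crank_by(-19°): θ ← 54° -19° = 35°
rotate_crank_by(-7°): θ ← 35° -7° = 28°
crank pin P = (r cos θ, r sin θ) = (12.361266, 6.572602)
h = r sin θ − e = 6.572602 − 8 = -1.427398
sin φ = h / L = -1.427398 / 179 = -0.00797429
φ = arcsin(-0.00797429) = -0.456898°

-0.4569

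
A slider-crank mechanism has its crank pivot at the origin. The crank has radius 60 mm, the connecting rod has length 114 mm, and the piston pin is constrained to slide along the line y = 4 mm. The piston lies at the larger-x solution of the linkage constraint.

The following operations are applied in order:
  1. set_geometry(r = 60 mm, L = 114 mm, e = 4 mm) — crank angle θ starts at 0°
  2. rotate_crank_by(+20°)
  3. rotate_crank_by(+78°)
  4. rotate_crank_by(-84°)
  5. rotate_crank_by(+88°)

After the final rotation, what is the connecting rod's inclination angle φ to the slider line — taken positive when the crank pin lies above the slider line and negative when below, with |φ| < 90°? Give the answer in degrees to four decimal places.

set_geometry: r = 60 mm, L = 114 mm, e = 4 mm; θ ← 0°
rotate_crank_by(+20°): θ ← 0° +20° = 20°
rotate_crank_by(+78°): θ ← 20° +78° = 98°
rotate_crank_by(-84°): θ ← 98° -84° = 14°
rotate_crank_by(+88°): θ ← 14° +88° = 102°
crank pin P = (r cos θ, r sin θ) = (-12.474701, 58.688856)
h = r sin θ − e = 58.688856 − 4 = 54.688856
sin φ = h / L = 54.688856 / 114 = 0.47972681
φ = arcsin(0.47972681) = 28.667561°

28.6676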